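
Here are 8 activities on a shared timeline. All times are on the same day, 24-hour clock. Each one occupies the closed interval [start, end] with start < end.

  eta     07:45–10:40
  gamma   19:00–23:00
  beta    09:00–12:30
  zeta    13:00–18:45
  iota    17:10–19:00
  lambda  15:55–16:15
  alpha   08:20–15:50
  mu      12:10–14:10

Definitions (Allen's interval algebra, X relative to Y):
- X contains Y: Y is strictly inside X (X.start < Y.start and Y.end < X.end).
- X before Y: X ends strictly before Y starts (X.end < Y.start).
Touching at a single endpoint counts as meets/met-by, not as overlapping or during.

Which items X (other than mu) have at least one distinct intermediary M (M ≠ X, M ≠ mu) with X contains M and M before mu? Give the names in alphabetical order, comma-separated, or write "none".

none

Target mu = [12:10, 14:10].
Intermediaries M with M before mu: eta.
Via eta — items with X contains eta: none.
Union: none.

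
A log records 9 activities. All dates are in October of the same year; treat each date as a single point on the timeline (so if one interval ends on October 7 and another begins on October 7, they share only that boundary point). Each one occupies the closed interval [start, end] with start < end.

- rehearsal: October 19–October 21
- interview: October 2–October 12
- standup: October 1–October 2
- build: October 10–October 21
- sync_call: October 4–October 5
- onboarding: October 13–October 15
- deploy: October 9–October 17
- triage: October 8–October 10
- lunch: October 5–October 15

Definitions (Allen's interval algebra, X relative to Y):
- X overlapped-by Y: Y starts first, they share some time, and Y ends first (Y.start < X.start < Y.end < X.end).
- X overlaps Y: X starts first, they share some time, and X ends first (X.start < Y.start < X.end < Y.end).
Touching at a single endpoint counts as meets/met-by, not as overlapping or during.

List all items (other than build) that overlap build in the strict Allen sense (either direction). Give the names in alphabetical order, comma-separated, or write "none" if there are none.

deploy, interview, lunch

Target build = [October 10, October 21].
deploy [October 9, October 17] → overlaps → yes.
interview [October 2, October 12] → overlaps → yes.
lunch [October 5, October 15] → overlaps → yes.
onboarding [October 13, October 15] → during → no.
rehearsal [October 19, October 21] → finishes → no.
standup [October 1, October 2] → before → no.
sync_call [October 4, October 5] → before → no.
triage [October 8, October 10] → meets → no.
Result: deploy, interview, lunch.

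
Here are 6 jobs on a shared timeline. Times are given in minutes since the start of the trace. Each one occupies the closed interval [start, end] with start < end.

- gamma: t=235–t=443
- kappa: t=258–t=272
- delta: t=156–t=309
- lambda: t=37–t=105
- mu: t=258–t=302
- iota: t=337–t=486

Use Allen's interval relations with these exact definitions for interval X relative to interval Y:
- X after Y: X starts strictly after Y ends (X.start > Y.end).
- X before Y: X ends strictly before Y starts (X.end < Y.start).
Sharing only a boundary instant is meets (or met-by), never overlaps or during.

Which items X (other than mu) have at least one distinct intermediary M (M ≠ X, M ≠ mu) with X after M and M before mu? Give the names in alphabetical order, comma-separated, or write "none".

delta, gamma, iota, kappa

Target mu = [t=258, t=302].
Intermediaries M with M before mu: lambda.
Via lambda — items with X after lambda: delta, gamma, iota, kappa.
Union: delta, gamma, iota, kappa.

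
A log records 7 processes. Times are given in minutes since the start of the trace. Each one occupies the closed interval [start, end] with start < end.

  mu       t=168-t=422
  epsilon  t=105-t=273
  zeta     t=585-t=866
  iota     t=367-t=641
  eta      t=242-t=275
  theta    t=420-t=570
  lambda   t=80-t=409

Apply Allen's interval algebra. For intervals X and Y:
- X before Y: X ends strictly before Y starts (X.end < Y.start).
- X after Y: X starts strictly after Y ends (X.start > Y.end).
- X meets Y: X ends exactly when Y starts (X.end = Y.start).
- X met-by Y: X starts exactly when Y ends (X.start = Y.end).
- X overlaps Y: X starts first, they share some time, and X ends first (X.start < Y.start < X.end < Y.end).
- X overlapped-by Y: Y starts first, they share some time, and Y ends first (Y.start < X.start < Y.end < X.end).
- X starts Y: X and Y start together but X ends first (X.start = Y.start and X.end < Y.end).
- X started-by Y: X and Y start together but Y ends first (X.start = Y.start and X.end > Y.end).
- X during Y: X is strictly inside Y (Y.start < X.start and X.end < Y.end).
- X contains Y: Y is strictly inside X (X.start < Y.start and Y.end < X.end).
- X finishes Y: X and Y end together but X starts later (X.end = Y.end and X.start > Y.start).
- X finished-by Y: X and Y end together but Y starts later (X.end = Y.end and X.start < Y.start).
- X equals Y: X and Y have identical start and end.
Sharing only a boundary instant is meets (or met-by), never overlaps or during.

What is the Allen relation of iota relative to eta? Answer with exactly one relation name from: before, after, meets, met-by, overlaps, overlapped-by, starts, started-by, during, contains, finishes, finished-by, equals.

iota = [t=367, t=641]; eta = [t=242, t=275].
Compare endpoints: iota.start > eta.start, iota.start > eta.end, iota.end > eta.start, iota.end > eta.end.
That pattern is 'after'.

after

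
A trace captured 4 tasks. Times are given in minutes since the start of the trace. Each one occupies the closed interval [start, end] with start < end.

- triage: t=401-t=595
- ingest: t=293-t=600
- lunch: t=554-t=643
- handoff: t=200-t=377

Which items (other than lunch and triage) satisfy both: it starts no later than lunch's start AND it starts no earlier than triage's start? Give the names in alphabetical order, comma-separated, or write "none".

Conditions: its start is no later than lunch's start (X.start <= t=554) AND its start is no earlier than triage's start (X.start >= t=401).
handoff: start t=200 <= t=554? ✓; start t=200 >= t=401? ✗ → no.
ingest: start t=293 <= t=554? ✓; start t=293 >= t=401? ✗ → no.
Result: none.

none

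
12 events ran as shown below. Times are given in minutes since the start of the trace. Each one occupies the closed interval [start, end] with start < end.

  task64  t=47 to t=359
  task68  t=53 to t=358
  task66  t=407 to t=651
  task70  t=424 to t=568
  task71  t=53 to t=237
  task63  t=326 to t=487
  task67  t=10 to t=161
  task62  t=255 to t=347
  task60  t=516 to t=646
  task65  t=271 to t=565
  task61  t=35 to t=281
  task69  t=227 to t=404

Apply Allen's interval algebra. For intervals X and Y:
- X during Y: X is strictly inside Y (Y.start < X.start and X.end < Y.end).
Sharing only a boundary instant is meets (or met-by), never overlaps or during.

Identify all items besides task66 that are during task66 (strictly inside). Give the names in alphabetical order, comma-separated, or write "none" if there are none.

task60, task70

Target task66 = [t=407, t=651].
task60 [t=516, t=646] → during → yes.
task61 [t=35, t=281] → before → no.
task62 [t=255, t=347] → before → no.
task63 [t=326, t=487] → overlaps → no.
task64 [t=47, t=359] → before → no.
task65 [t=271, t=565] → overlaps → no.
task67 [t=10, t=161] → before → no.
task68 [t=53, t=358] → before → no.
task69 [t=227, t=404] → before → no.
task70 [t=424, t=568] → during → yes.
task71 [t=53, t=237] → before → no.
Result: task60, task70.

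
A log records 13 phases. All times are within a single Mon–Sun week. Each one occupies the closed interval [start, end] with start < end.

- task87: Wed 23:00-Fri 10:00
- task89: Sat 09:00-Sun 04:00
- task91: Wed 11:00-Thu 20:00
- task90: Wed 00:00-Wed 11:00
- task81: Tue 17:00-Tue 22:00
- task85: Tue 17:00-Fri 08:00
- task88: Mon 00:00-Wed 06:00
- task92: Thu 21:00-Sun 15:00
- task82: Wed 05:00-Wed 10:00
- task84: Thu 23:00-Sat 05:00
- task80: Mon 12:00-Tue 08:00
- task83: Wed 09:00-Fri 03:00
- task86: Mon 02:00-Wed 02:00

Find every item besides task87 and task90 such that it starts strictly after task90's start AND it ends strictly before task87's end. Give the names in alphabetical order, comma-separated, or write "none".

task82, task83, task91

Conditions: its start is strictly after task90's start (X.start > Wed 00:00) AND its end is strictly before task87's end (X.end < Fri 10:00).
task80: start Mon 12:00 > Wed 00:00? ✗; end Tue 08:00 < Fri 10:00? ✓ → no.
task81: start Tue 17:00 > Wed 00:00? ✗; end Tue 22:00 < Fri 10:00? ✓ → no.
task82: start Wed 05:00 > Wed 00:00? ✓; end Wed 10:00 < Fri 10:00? ✓ → yes.
task83: start Wed 09:00 > Wed 00:00? ✓; end Fri 03:00 < Fri 10:00? ✓ → yes.
task84: start Thu 23:00 > Wed 00:00? ✓; end Sat 05:00 < Fri 10:00? ✗ → no.
task85: start Tue 17:00 > Wed 00:00? ✗; end Fri 08:00 < Fri 10:00? ✓ → no.
task86: start Mon 02:00 > Wed 00:00? ✗; end Wed 02:00 < Fri 10:00? ✓ → no.
task88: start Mon 00:00 > Wed 00:00? ✗; end Wed 06:00 < Fri 10:00? ✓ → no.
task89: start Sat 09:00 > Wed 00:00? ✓; end Sun 04:00 < Fri 10:00? ✗ → no.
task91: start Wed 11:00 > Wed 00:00? ✓; end Thu 20:00 < Fri 10:00? ✓ → yes.
task92: start Thu 21:00 > Wed 00:00? ✓; end Sun 15:00 < Fri 10:00? ✗ → no.
Result: task82, task83, task91.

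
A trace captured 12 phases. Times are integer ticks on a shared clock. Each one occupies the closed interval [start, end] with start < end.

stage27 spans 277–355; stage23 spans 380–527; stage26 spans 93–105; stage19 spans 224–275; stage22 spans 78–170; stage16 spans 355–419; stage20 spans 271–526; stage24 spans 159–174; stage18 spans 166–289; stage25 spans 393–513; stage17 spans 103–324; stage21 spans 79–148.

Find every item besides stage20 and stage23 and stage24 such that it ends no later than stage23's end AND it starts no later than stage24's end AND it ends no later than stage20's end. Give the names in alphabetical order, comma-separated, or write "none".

stage17, stage18, stage21, stage22, stage26

Conditions: its end is no later than stage23's end (X.end <= 527) AND its start is no later than stage24's end (X.start <= 174) AND its end is no later than stage20's end (X.end <= 526).
stage16: end 419 <= 527? ✓; start 355 <= 174? ✗; end 419 <= 526? ✓ → no.
stage17: end 324 <= 527? ✓; start 103 <= 174? ✓; end 324 <= 526? ✓ → yes.
stage18: end 289 <= 527? ✓; start 166 <= 174? ✓; end 289 <= 526? ✓ → yes.
stage19: end 275 <= 527? ✓; start 224 <= 174? ✗; end 275 <= 526? ✓ → no.
stage21: end 148 <= 527? ✓; start 79 <= 174? ✓; end 148 <= 526? ✓ → yes.
stage22: end 170 <= 527? ✓; start 78 <= 174? ✓; end 170 <= 526? ✓ → yes.
stage25: end 513 <= 527? ✓; start 393 <= 174? ✗; end 513 <= 526? ✓ → no.
stage26: end 105 <= 527? ✓; start 93 <= 174? ✓; end 105 <= 526? ✓ → yes.
stage27: end 355 <= 527? ✓; start 277 <= 174? ✗; end 355 <= 526? ✓ → no.
Result: stage17, stage18, stage21, stage22, stage26.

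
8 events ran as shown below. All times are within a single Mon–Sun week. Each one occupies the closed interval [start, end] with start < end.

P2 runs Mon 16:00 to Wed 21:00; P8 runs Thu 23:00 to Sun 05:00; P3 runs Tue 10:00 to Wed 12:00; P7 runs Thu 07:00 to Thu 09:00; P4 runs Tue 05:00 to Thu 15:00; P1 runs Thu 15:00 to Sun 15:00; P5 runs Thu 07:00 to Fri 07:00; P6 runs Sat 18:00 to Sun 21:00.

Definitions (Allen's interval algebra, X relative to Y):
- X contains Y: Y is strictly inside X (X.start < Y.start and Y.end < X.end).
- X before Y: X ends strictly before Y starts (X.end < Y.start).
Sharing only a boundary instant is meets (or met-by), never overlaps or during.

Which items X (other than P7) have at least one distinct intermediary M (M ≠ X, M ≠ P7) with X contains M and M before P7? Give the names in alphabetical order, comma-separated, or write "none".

Target P7 = [Thu 07:00, Thu 09:00].
Intermediaries M with M before P7: P2, P3.
Via P2 — items with X contains P2: none.
Via P3 — items with X contains P3: P2, P4.
Union: P2, P4.

P2, P4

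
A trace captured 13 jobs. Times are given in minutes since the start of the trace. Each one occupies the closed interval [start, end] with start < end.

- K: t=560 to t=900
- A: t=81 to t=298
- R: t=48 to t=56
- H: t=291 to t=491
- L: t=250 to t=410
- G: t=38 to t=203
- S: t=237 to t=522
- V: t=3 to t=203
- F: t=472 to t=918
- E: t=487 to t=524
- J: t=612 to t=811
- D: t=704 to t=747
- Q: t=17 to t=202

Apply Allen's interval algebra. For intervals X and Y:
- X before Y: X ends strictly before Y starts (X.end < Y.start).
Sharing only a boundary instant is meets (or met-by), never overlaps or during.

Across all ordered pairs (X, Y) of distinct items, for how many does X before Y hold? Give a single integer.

52

Checking all 156 ordered pairs for relation 'before'; matching pairs in alphabetical order:
(A, D): A before D ✓
(A, E): A before E ✓
(A, F): A before F ✓
(A, J): A before J ✓
(A, K): A before K ✓
(E, D): E before D ✓
(E, J): E before J ✓
(E, K): E before K ✓
(G, D): G before D ✓
(G, E): G before E ✓
(G, F): G before F ✓
(G, H): G before H ✓
(G, J): G before J ✓
(G, K): G before K ✓
(G, L): G before L ✓
(G, S): G before S ✓
(H, D): H before D ✓
(H, J): H before J ✓
(H, K): H before K ✓
(L, D): L before D ✓
(L, E): L before E ✓
(L, F): L before F ✓
(L, J): L before J ✓
(L, K): L before K ✓
... plus 28 further pairs not listed.
Count: 52.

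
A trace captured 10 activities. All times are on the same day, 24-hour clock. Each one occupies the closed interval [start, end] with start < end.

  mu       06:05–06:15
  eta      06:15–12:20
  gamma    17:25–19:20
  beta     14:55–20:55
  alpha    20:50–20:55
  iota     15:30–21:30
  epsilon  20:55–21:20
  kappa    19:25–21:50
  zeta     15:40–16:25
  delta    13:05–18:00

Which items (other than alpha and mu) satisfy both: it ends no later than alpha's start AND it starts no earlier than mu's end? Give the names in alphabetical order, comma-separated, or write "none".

Conditions: its end is no later than alpha's start (X.end <= 20:50) AND its start is no earlier than mu's end (X.start >= 06:15).
beta: end 20:55 <= 20:50? ✗; start 14:55 >= 06:15? ✓ → no.
delta: end 18:00 <= 20:50? ✓; start 13:05 >= 06:15? ✓ → yes.
epsilon: end 21:20 <= 20:50? ✗; start 20:55 >= 06:15? ✓ → no.
eta: end 12:20 <= 20:50? ✓; start 06:15 >= 06:15? ✓ → yes.
gamma: end 19:20 <= 20:50? ✓; start 17:25 >= 06:15? ✓ → yes.
iota: end 21:30 <= 20:50? ✗; start 15:30 >= 06:15? ✓ → no.
kappa: end 21:50 <= 20:50? ✗; start 19:25 >= 06:15? ✓ → no.
zeta: end 16:25 <= 20:50? ✓; start 15:40 >= 06:15? ✓ → yes.
Result: delta, eta, gamma, zeta.

delta, eta, gamma, zeta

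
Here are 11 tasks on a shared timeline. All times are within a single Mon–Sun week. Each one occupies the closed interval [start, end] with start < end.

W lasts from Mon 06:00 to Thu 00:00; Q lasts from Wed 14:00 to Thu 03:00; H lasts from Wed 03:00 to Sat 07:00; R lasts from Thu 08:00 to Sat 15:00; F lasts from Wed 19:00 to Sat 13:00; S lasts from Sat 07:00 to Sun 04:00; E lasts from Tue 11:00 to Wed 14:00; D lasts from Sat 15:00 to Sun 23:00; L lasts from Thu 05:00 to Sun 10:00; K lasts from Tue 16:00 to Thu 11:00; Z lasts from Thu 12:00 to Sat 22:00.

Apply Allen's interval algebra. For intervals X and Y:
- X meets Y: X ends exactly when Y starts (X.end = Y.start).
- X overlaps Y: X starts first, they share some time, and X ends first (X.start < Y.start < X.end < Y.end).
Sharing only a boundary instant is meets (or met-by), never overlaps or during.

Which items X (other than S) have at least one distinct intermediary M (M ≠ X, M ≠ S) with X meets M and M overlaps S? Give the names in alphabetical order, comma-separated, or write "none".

none

Target S = [Sat 07:00, Sun 04:00].
Intermediaries M with M overlaps S: F, R, Z.
Via F — items with X meets F: none.
Via R — items with X meets R: none.
Via Z — items with X meets Z: none.
Union: none.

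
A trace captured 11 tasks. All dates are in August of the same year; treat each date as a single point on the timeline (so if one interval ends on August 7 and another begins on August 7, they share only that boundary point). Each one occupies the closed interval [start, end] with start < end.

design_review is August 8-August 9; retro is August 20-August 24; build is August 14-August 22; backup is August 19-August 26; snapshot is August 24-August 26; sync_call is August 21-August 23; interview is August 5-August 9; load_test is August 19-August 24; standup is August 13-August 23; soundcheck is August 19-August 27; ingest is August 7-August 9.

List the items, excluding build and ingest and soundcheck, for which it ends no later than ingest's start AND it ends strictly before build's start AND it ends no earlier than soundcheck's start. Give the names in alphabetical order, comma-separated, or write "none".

Conditions: its end is no later than ingest's start (X.end <= August 7) AND its end is strictly before build's start (X.end < August 14) AND its end is no earlier than soundcheck's start (X.end >= August 19).
backup: end August 26 <= August 7? ✗; end August 26 < August 14? ✗; end August 26 >= August 19? ✓ → no.
design_review: end August 9 <= August 7? ✗; end August 9 < August 14? ✓; end August 9 >= August 19? ✗ → no.
interview: end August 9 <= August 7? ✗; end August 9 < August 14? ✓; end August 9 >= August 19? ✗ → no.
load_test: end August 24 <= August 7? ✗; end August 24 < August 14? ✗; end August 24 >= August 19? ✓ → no.
retro: end August 24 <= August 7? ✗; end August 24 < August 14? ✗; end August 24 >= August 19? ✓ → no.
snapshot: end August 26 <= August 7? ✗; end August 26 < August 14? ✗; end August 26 >= August 19? ✓ → no.
standup: end August 23 <= August 7? ✗; end August 23 < August 14? ✗; end August 23 >= August 19? ✓ → no.
sync_call: end August 23 <= August 7? ✗; end August 23 < August 14? ✗; end August 23 >= August 19? ✓ → no.
Result: none.

none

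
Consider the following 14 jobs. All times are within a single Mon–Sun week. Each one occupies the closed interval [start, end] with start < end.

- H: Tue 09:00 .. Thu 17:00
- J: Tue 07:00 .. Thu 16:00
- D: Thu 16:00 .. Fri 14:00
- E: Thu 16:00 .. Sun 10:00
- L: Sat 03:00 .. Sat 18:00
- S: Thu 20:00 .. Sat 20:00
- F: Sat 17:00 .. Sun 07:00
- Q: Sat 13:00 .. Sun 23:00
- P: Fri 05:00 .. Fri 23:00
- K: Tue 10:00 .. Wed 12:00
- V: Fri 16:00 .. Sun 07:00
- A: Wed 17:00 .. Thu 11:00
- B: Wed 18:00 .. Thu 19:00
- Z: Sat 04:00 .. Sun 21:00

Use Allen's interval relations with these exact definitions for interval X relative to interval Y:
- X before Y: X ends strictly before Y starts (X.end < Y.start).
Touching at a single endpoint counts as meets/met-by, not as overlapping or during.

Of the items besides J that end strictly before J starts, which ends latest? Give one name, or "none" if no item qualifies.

Target J = [Tue 07:00, Thu 16:00].
A [Wed 17:00, Thu 11:00] → during → excluded.
B [Wed 18:00, Thu 19:00] → overlapped-by → excluded.
D [Thu 16:00, Fri 14:00] → met-by → excluded.
E [Thu 16:00, Sun 10:00] → met-by → excluded.
F [Sat 17:00, Sun 07:00] → after → excluded.
H [Tue 09:00, Thu 17:00] → overlapped-by → excluded.
K [Tue 10:00, Wed 12:00] → during → excluded.
L [Sat 03:00, Sat 18:00] → after → excluded.
P [Fri 05:00, Fri 23:00] → after → excluded.
Q [Sat 13:00, Sun 23:00] → after → excluded.
S [Thu 20:00, Sat 20:00] → after → excluded.
V [Fri 16:00, Sun 07:00] → after → excluded.
Z [Sat 04:00, Sun 21:00] → after → excluded.
No candidates → none.

none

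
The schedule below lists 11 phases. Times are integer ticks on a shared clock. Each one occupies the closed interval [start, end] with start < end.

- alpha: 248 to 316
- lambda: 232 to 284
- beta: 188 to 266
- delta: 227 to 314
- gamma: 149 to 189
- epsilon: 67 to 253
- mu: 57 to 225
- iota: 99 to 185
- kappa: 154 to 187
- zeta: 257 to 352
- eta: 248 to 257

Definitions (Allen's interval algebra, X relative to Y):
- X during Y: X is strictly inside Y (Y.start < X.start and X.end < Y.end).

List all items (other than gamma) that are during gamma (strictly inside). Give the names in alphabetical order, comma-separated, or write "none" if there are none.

Target gamma = [149, 189].
alpha [248, 316] → after → no.
beta [188, 266] → overlapped-by → no.
delta [227, 314] → after → no.
epsilon [67, 253] → contains → no.
eta [248, 257] → after → no.
iota [99, 185] → overlaps → no.
kappa [154, 187] → during → yes.
lambda [232, 284] → after → no.
mu [57, 225] → contains → no.
zeta [257, 352] → after → no.
Result: kappa.

kappa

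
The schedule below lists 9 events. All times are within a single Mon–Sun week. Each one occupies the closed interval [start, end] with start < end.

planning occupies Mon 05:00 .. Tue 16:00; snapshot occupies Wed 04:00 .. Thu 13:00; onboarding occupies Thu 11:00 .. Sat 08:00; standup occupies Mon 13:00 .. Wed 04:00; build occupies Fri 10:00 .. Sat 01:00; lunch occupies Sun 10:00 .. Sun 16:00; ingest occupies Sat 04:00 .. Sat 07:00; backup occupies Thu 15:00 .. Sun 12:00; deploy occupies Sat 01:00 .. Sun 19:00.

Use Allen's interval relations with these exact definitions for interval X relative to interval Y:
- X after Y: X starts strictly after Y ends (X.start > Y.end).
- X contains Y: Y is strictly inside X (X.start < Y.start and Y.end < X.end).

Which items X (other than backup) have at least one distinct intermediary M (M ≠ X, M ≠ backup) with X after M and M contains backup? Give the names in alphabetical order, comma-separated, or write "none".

none

Target backup = [Thu 15:00, Sun 12:00].
Intermediaries M with M contains backup: none.
Union: none.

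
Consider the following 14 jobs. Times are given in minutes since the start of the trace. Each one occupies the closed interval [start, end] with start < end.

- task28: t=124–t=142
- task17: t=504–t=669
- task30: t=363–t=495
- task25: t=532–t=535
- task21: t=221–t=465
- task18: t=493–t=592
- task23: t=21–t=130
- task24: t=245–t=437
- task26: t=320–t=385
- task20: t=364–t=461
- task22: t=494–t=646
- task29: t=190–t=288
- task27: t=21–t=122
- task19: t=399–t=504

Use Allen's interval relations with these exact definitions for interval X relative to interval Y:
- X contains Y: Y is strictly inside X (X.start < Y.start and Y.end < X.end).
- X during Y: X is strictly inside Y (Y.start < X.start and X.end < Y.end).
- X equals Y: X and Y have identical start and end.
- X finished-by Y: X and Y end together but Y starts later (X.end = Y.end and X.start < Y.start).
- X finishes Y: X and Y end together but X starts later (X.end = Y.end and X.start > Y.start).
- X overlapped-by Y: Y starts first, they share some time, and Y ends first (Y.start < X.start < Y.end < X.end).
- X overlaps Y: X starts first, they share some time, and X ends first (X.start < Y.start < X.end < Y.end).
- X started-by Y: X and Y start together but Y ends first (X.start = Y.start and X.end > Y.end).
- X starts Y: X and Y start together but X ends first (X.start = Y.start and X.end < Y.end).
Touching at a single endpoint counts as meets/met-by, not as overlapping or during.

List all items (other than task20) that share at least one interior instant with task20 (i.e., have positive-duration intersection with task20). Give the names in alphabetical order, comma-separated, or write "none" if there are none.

task19, task21, task24, task26, task30

Target task20 = [t=364, t=461].
task17 [t=504, t=669] → after → no.
task18 [t=493, t=592] → after → no.
task19 [t=399, t=504] → overlapped-by → yes.
task21 [t=221, t=465] → contains → yes.
task22 [t=494, t=646] → after → no.
task23 [t=21, t=130] → before → no.
task24 [t=245, t=437] → overlaps → yes.
task25 [t=532, t=535] → after → no.
task26 [t=320, t=385] → overlaps → yes.
task27 [t=21, t=122] → before → no.
task28 [t=124, t=142] → before → no.
task29 [t=190, t=288] → before → no.
task30 [t=363, t=495] → contains → yes.
Result: task19, task21, task24, task26, task30.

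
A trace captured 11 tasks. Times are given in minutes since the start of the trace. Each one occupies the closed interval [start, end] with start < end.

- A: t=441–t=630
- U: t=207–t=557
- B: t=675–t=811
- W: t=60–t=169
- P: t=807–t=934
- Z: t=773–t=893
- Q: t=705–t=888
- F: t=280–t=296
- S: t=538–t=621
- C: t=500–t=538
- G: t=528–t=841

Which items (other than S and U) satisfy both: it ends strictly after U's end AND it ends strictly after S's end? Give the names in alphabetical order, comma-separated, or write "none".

A, B, G, P, Q, Z

Conditions: its end is strictly after U's end (X.end > t=557) AND its end is strictly after S's end (X.end > t=621).
A: end t=630 > t=557? ✓; end t=630 > t=621? ✓ → yes.
B: end t=811 > t=557? ✓; end t=811 > t=621? ✓ → yes.
C: end t=538 > t=557? ✗; end t=538 > t=621? ✗ → no.
F: end t=296 > t=557? ✗; end t=296 > t=621? ✗ → no.
G: end t=841 > t=557? ✓; end t=841 > t=621? ✓ → yes.
P: end t=934 > t=557? ✓; end t=934 > t=621? ✓ → yes.
Q: end t=888 > t=557? ✓; end t=888 > t=621? ✓ → yes.
W: end t=169 > t=557? ✗; end t=169 > t=621? ✗ → no.
Z: end t=893 > t=557? ✓; end t=893 > t=621? ✓ → yes.
Result: A, B, G, P, Q, Z.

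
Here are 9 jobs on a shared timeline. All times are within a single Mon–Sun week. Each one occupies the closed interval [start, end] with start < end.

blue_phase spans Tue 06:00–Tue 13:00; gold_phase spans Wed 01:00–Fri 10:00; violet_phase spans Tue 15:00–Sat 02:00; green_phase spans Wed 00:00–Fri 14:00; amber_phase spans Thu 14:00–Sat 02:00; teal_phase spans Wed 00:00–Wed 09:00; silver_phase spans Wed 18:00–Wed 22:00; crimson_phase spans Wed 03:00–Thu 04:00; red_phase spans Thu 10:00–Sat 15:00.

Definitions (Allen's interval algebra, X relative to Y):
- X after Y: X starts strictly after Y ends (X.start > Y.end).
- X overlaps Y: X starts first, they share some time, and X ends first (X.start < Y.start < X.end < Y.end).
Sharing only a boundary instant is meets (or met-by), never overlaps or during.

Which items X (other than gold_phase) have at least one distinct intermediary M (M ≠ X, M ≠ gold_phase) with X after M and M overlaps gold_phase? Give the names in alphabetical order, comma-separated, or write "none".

Target gold_phase = [Wed 01:00, Fri 10:00].
Intermediaries M with M overlaps gold_phase: teal_phase.
Via teal_phase — items with X after teal_phase: amber_phase, red_phase, silver_phase.
Union: amber_phase, red_phase, silver_phase.

amber_phase, red_phase, silver_phase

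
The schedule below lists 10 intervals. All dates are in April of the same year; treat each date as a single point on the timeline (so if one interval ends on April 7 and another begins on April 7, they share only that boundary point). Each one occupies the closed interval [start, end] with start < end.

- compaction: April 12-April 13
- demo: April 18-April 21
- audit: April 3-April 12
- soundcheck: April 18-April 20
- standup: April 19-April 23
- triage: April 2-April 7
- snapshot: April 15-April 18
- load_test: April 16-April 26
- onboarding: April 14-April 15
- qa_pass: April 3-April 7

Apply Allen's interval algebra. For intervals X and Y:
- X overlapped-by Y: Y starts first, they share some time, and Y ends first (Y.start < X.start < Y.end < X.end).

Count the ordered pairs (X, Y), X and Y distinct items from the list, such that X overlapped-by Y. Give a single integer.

Checking all 90 ordered pairs for relation 'overlapped-by'; matching pairs in alphabetical order:
(audit, triage): audit overlapped-by triage ✓
(load_test, snapshot): load_test overlapped-by snapshot ✓
(standup, demo): standup overlapped-by demo ✓
(standup, soundcheck): standup overlapped-by soundcheck ✓
Count: 4.

4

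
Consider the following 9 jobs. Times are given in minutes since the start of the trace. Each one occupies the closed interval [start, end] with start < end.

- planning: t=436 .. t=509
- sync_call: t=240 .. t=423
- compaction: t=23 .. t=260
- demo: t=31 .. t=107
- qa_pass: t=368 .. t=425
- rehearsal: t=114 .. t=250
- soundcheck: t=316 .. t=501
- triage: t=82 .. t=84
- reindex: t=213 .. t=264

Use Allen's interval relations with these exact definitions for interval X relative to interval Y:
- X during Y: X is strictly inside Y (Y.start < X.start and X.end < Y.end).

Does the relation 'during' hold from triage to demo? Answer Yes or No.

Yes

triage = [t=82, t=84], demo = [t=31, t=107].
Actual relation of triage to demo: during.
Asked whether 'during' holds → Yes.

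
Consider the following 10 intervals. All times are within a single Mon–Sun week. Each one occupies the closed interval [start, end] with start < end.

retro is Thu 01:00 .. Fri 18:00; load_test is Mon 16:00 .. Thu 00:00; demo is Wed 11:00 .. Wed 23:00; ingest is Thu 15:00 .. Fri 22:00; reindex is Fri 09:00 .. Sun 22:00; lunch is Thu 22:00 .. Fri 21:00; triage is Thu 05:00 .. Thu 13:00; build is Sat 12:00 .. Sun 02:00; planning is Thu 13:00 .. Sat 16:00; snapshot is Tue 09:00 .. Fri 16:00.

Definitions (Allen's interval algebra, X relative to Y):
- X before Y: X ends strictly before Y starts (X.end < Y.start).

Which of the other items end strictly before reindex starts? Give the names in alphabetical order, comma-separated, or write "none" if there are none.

Target reindex = [Fri 09:00, Sun 22:00].
build [Sat 12:00, Sun 02:00] → during → no.
demo [Wed 11:00, Wed 23:00] → before → yes.
ingest [Thu 15:00, Fri 22:00] → overlaps → no.
load_test [Mon 16:00, Thu 00:00] → before → yes.
lunch [Thu 22:00, Fri 21:00] → overlaps → no.
planning [Thu 13:00, Sat 16:00] → overlaps → no.
retro [Thu 01:00, Fri 18:00] → overlaps → no.
snapshot [Tue 09:00, Fri 16:00] → overlaps → no.
triage [Thu 05:00, Thu 13:00] → before → yes.
Result: demo, load_test, triage.

demo, load_test, triage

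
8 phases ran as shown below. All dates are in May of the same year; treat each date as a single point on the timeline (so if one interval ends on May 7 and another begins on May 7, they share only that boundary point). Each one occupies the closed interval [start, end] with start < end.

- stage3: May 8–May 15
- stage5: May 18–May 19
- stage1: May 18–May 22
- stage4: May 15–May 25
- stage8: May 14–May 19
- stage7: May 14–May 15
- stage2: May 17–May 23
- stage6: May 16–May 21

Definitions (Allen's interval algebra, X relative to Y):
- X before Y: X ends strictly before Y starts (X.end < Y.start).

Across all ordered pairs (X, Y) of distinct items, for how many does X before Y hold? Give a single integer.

Checking all 56 ordered pairs for relation 'before'; matching pairs in alphabetical order:
(stage3, stage1): stage3 before stage1 ✓
(stage3, stage2): stage3 before stage2 ✓
(stage3, stage5): stage3 before stage5 ✓
(stage3, stage6): stage3 before stage6 ✓
(stage7, stage1): stage7 before stage1 ✓
(stage7, stage2): stage7 before stage2 ✓
(stage7, stage5): stage7 before stage5 ✓
(stage7, stage6): stage7 before stage6 ✓
Count: 8.

8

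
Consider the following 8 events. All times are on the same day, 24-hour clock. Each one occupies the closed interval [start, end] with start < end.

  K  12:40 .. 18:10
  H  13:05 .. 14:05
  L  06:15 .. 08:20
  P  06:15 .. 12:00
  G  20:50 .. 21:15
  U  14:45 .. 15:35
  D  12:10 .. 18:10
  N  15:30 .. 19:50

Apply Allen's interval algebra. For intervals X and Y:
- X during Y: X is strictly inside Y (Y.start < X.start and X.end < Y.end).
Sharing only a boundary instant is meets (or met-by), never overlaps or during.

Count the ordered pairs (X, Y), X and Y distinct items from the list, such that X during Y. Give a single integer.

4

Checking all 56 ordered pairs for relation 'during'; matching pairs in alphabetical order:
(H, D): H during D ✓
(H, K): H during K ✓
(U, D): U during D ✓
(U, K): U during K ✓
Count: 4.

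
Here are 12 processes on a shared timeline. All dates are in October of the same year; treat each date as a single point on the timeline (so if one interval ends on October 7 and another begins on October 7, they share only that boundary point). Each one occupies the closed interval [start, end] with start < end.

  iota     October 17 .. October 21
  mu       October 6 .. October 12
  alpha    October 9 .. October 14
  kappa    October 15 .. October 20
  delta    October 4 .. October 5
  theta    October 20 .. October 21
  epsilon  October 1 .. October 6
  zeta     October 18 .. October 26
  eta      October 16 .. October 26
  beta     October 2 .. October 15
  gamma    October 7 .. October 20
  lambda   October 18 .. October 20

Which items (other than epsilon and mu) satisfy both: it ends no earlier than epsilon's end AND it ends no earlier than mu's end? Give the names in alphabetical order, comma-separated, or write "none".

Conditions: its end is no earlier than epsilon's end (X.end >= October 6) AND its end is no earlier than mu's end (X.end >= October 12).
alpha: end October 14 >= October 6? ✓; end October 14 >= October 12? ✓ → yes.
beta: end October 15 >= October 6? ✓; end October 15 >= October 12? ✓ → yes.
delta: end October 5 >= October 6? ✗; end October 5 >= October 12? ✗ → no.
eta: end October 26 >= October 6? ✓; end October 26 >= October 12? ✓ → yes.
gamma: end October 20 >= October 6? ✓; end October 20 >= October 12? ✓ → yes.
iota: end October 21 >= October 6? ✓; end October 21 >= October 12? ✓ → yes.
kappa: end October 20 >= October 6? ✓; end October 20 >= October 12? ✓ → yes.
lambda: end October 20 >= October 6? ✓; end October 20 >= October 12? ✓ → yes.
theta: end October 21 >= October 6? ✓; end October 21 >= October 12? ✓ → yes.
zeta: end October 26 >= October 6? ✓; end October 26 >= October 12? ✓ → yes.
Result: alpha, beta, eta, gamma, iota, kappa, lambda, theta, zeta.

alpha, beta, eta, gamma, iota, kappa, lambda, theta, zeta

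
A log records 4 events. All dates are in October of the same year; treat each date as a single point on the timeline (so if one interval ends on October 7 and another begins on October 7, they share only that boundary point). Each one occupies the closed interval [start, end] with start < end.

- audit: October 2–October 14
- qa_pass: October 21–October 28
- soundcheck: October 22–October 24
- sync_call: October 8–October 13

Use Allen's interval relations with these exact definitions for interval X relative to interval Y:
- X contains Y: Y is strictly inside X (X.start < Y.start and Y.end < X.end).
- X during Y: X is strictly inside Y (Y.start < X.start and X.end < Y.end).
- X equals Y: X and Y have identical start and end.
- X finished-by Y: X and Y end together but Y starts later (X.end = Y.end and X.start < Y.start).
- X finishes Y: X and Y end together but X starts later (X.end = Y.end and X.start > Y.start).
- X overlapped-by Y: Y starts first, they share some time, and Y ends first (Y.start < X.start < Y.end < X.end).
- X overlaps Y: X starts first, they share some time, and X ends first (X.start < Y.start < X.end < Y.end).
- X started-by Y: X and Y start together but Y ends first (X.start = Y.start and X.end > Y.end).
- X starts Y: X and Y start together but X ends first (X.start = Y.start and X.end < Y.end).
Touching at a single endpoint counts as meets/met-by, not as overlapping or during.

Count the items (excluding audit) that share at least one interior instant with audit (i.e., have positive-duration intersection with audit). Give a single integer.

Target audit = [October 2, October 14].
qa_pass [October 21, October 28] → after → no.
soundcheck [October 22, October 24] → after → no.
sync_call [October 8, October 13] → during → counts.
Total: 1.

1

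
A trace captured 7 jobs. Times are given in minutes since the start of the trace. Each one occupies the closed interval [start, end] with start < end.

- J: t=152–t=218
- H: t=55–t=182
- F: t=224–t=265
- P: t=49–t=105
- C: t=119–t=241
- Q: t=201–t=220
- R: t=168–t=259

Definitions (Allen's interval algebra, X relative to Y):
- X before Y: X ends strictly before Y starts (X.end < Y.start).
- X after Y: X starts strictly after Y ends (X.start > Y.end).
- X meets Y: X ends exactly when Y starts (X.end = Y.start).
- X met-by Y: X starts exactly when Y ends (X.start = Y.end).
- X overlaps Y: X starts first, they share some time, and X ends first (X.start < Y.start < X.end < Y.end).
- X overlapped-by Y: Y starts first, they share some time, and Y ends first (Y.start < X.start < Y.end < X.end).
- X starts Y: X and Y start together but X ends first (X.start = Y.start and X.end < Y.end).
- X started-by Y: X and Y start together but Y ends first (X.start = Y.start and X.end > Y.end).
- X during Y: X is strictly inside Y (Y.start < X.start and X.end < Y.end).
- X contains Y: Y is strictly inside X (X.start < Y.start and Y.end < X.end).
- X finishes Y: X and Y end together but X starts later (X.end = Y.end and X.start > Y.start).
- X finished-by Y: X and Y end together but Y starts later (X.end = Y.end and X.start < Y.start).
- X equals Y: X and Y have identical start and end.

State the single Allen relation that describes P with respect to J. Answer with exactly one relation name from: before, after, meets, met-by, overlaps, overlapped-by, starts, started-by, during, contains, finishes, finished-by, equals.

before

P = [t=49, t=105]; J = [t=152, t=218].
Compare endpoints: P.start < J.start, P.start < J.end, P.end < J.start, P.end < J.end.
That pattern is 'before'.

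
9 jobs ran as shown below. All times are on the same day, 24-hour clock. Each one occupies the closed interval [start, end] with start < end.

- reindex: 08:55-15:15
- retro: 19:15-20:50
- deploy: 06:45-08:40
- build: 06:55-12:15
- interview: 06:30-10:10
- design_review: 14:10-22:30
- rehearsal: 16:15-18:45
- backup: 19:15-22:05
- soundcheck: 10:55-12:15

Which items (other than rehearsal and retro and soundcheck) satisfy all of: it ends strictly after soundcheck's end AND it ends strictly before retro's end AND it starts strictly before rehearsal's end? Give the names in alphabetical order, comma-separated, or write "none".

reindex

Conditions: its end is strictly after soundcheck's end (X.end > 12:15) AND its end is strictly before retro's end (X.end < 20:50) AND its start is strictly before rehearsal's end (X.start < 18:45).
backup: end 22:05 > 12:15? ✓; end 22:05 < 20:50? ✗; start 19:15 < 18:45? ✗ → no.
build: end 12:15 > 12:15? ✗; end 12:15 < 20:50? ✓; start 06:55 < 18:45? ✓ → no.
deploy: end 08:40 > 12:15? ✗; end 08:40 < 20:50? ✓; start 06:45 < 18:45? ✓ → no.
design_review: end 22:30 > 12:15? ✓; end 22:30 < 20:50? ✗; start 14:10 < 18:45? ✓ → no.
interview: end 10:10 > 12:15? ✗; end 10:10 < 20:50? ✓; start 06:30 < 18:45? ✓ → no.
reindex: end 15:15 > 12:15? ✓; end 15:15 < 20:50? ✓; start 08:55 < 18:45? ✓ → yes.
Result: reindex.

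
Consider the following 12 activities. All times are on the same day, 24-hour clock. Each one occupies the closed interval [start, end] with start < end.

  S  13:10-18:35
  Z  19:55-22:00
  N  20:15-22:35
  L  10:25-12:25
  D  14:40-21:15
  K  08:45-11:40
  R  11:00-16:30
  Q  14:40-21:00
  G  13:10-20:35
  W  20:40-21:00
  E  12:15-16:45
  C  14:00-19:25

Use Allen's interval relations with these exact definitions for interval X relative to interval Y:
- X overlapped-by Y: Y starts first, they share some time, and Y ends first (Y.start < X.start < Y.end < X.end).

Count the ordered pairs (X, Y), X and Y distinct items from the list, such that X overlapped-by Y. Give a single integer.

Checking all 132 ordered pairs for relation 'overlapped-by'; matching pairs in alphabetical order:
(C, E): C overlapped-by E ✓
(C, R): C overlapped-by R ✓
(C, S): C overlapped-by S ✓
(D, C): D overlapped-by C ✓
(D, E): D overlapped-by E ✓
(D, G): D overlapped-by G ✓
(D, R): D overlapped-by R ✓
(D, S): D overlapped-by S ✓
(E, L): E overlapped-by L ✓
(E, R): E overlapped-by R ✓
(G, E): G overlapped-by E ✓
(G, R): G overlapped-by R ✓
(L, K): L overlapped-by K ✓
(N, D): N overlapped-by D ✓
(N, G): N overlapped-by G ✓
(N, Q): N overlapped-by Q ✓
(N, Z): N overlapped-by Z ✓
(Q, C): Q overlapped-by C ✓
(Q, E): Q overlapped-by E ✓
(Q, G): Q overlapped-by G ✓
(Q, R): Q overlapped-by R ✓
(Q, S): Q overlapped-by S ✓
(R, K): R overlapped-by K ✓
(R, L): R overlapped-by L ✓
... plus 5 further pairs not listed.
Count: 29.

29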